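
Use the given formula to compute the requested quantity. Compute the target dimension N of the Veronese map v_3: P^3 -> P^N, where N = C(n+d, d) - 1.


The Veronese embedding v_d: P^n -> P^N maps each point to all
degree-d monomials in n+1 homogeneous coordinates.
N = C(n+d, d) - 1
N = C(3+3, 3) - 1
N = C(6, 3) - 1
C(6, 3) = 20
N = 20 - 1 = 19

19


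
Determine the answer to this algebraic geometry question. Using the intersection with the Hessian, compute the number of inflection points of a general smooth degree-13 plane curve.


For a general smooth plane curve C of degree d, the inflection points are
the intersection of C with its Hessian curve, which has degree 3(d-2).
By Bezout, the total intersection number is d * 3(d-2) = 13 * 33 = 429.
For a general curve every flex is ordinary, so each contributes
multiplicity 1 to C·Hess(C), and the number of distinct inflection
points is 3d(d-2).
Inflection points = 3*13*(13-2) = 3*13*11 = 429

429


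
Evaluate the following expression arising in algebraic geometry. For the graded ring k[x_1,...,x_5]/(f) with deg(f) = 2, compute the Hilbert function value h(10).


For R = k[x_1,...,x_n]/(f) with f homogeneous of degree e:
The Hilbert series is (1 - t^e)/(1 - t)^n.
So h(d) = C(d+n-1, n-1) - C(d-e+n-1, n-1) for d >= e.
With n=5, e=2, d=10:
C(10+5-1, 5-1) = C(14, 4) = 1001
C(10-2+5-1, 5-1) = C(12, 4) = 495
h(10) = 1001 - 495 = 506

506


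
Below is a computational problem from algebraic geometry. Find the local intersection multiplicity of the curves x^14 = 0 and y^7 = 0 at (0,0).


The intersection multiplicity of V(x^a) and V(y^b) at the origin is:
I(O; V(x^14), V(y^7)) = dim_k(k[x,y]/(x^14, y^7))
A basis for k[x,y]/(x^14, y^7) is the set of monomials x^i * y^j
where 0 <= i < 14 and 0 <= j < 7.
The number of such monomials is 14 * 7 = 98

98


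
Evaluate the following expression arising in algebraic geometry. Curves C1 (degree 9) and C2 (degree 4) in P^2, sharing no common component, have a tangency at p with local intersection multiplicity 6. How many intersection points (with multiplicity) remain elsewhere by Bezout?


By Bezout's theorem, the total intersection number is d1 * d2.
Total = 9 * 4 = 36
Intersection multiplicity at p = 6
Remaining intersections = 36 - 6 = 30

30


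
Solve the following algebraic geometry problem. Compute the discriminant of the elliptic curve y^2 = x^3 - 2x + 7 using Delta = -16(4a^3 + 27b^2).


Compute each component:
4a^3 = 4*(-2)^3 = 4*(-8) = -32
27b^2 = 27*7^2 = 27*49 = 1323
4a^3 + 27b^2 = -32 + 1323 = 1291
Delta = -16*1291 = -20656

-20656


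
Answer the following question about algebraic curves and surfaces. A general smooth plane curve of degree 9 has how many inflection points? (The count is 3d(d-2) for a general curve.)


For a general smooth plane curve C of degree d, the inflection points are
the intersection of C with its Hessian curve, which has degree 3(d-2).
By Bezout, the total intersection number is d * 3(d-2) = 9 * 21 = 189.
For a general curve every flex is ordinary, so each contributes
multiplicity 1 to C·Hess(C), and the number of distinct inflection
points is 3d(d-2).
Inflection points = 3*9*(9-2) = 3*9*7 = 189

189


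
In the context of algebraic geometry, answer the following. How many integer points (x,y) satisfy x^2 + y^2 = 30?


Systematically check integer values of x where x^2 <= 30.
For each valid x, check if 30 - x^2 is a perfect square.
Total integer solutions found: 0

0


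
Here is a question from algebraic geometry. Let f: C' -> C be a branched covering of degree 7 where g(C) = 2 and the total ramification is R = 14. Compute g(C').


Riemann-Hurwitz formula: 2g' - 2 = d(2g - 2) + R
Given: d = 7, g = 2, R = 14
2g' - 2 = 7*(2*2 - 2) + 14
2g' - 2 = 7*2 + 14
2g' - 2 = 14 + 14 = 28
2g' = 30
g' = 15

15


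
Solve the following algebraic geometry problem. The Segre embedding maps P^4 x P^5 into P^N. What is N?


The Segre embedding maps P^m x P^n into P^N via
all products of coordinates from each factor.
N = (m+1)(n+1) - 1
N = (4+1)(5+1) - 1
N = 5*6 - 1
N = 30 - 1 = 29

29


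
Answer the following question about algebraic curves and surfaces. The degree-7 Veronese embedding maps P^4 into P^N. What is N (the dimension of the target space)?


The Veronese embedding v_d: P^n -> P^N maps each point to all
degree-d monomials in n+1 homogeneous coordinates.
N = C(n+d, d) - 1
N = C(4+7, 7) - 1
N = C(11, 7) - 1
C(11, 7) = 330
N = 330 - 1 = 329

329


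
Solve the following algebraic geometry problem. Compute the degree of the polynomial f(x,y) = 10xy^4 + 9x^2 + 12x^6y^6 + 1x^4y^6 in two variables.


Examine each term for its total degree (sum of exponents).
  Term '10xy^4' has total degree 1+4 = 5.
  Term '9x^2' has total degree 2+0 = 2.
  Term '12x^6y^6' has total degree 6+6 = 12.
  Term '1x^4y^6' has total degree 4+6 = 10.
The maximum total degree among all terms is 12.

12


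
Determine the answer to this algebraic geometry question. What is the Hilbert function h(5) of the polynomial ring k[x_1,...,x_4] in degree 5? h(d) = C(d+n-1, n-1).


The Hilbert function for the polynomial ring in 4 variables is:
h(d) = C(d+n-1, n-1)
h(5) = C(5+4-1, 4-1) = C(8, 3)
= 8! / (3! * 5!)
= 56

56


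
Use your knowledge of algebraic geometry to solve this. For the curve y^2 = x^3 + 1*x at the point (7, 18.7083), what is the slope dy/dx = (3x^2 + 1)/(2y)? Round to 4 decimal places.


Using implicit differentiation of y^2 = x^3 + 1*x:
2y * dy/dx = 3x^2 + 1
dy/dx = (3x^2 + 1)/(2y)
Numerator: 3*7^2 + 1 = 148
Denominator: 2*18.7083 = 37.4166
dy/dx = 148/37.4166 = 3.9555

3.9555


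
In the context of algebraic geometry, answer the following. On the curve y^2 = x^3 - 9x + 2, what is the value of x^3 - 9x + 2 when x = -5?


Compute x^3 - 9x + 2 at x = -5:
x^3 = (-5)^3 = -125
(-9)*x = (-9)*(-5) = 45
Sum: -125 + 45 + 2 = -78

-78


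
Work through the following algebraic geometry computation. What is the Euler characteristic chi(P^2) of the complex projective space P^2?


The complex projective space P^2 has one cell in each even real dimension 0, 2, ..., 4.
The cohomology groups are H^{2k}(P^2) = Z for k = 0,...,2, and 0 otherwise.
Euler characteristic = sum of Betti numbers = 1 per even-dimensional cohomology group.
chi(P^2) = 2 + 1 = 3

3


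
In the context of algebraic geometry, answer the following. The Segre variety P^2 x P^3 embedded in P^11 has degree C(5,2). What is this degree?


The degree of the Segre variety P^2 x P^3 is C(m+n, m).
= C(5, 2)
= 10

10


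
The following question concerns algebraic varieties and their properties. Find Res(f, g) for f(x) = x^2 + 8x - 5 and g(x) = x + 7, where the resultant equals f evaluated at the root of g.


For Res(f, x - c), we evaluate f at x = c.
f(-7) = (-7)^2 + 8*(-7) - 5
= 49 - 56 - 5
= -7 - 5 = -12
Res(f, g) = -12

-12


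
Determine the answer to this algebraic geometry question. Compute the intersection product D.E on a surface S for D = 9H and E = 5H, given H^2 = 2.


Using bilinearity of the intersection pairing on a surface S:
(aH).(bH) = ab * (H.H)
We have H^2 = 2.
D.E = (9H).(5H) = 9*5*2
= 45*2
= 90

90


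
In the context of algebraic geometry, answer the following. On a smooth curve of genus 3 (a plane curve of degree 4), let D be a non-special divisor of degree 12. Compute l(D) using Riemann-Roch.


First, compute the genus of a smooth plane curve of degree 4:
g = (d-1)(d-2)/2 = (4-1)(4-2)/2 = 3
For a non-special divisor D (i.e., h^1(D) = 0), Riemann-Roch gives:
l(D) = deg(D) - g + 1
Since deg(D) = 12 >= 2g - 1 = 5, D is non-special.
l(D) = 12 - 3 + 1 = 10

10


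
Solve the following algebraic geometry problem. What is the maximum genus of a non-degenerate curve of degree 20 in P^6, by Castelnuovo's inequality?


Castelnuovo's bound: write d - 1 = m(r-1) + epsilon with 0 <= epsilon < r-1.
d - 1 = 20 - 1 = 19
r - 1 = 6 - 1 = 5
19 = 3*5 + 4, so m = 3, epsilon = 4
pi(d, r) = m(m-1)(r-1)/2 + m*epsilon
= 3*2*5/2 + 3*4
= 30/2 + 12
= 15 + 12 = 27

27


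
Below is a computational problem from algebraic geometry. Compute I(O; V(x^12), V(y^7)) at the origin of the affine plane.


The intersection multiplicity of V(x^a) and V(y^b) at the origin is:
I(O; V(x^12), V(y^7)) = dim_k(k[x,y]/(x^12, y^7))
A basis for k[x,y]/(x^12, y^7) is the set of monomials x^i * y^j
where 0 <= i < 12 and 0 <= j < 7.
The number of such monomials is 12 * 7 = 84

84


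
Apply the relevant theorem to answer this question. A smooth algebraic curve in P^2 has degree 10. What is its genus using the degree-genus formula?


Using the genus formula for smooth plane curves:
g = (d-1)(d-2)/2
g = (10-1)(10-2)/2
g = 9*8/2
g = 72/2 = 36

36


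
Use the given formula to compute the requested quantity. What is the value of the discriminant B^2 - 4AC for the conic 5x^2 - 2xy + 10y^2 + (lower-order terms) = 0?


The discriminant of a conic Ax^2 + Bxy + Cy^2 + ... = 0 is B^2 - 4AC.
B^2 = (-2)^2 = 4
4AC = 4*5*10 = 200
Discriminant = 4 - 200 = -196

-196


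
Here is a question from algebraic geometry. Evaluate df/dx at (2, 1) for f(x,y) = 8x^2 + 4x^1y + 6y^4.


df/dx = 2*8*x^1 + 1*4*x^0*y
At (2,1): 2*8*2^1 + 1*4*2^0*1
= 32 + 4
= 36

36


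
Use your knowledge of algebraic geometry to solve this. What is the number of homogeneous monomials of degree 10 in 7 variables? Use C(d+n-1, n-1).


The number of degree-10 monomials in 7 variables is C(d+n-1, n-1).
= C(10+7-1, 7-1) = C(16, 6)
= 8008

8008


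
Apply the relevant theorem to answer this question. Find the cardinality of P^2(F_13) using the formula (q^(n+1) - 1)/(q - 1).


P^2(F_13) has (q^(n+1) - 1)/(q - 1) points.
= 13^2 + 13^1 + 13^0
= 169 + 13 + 1
= 183

183


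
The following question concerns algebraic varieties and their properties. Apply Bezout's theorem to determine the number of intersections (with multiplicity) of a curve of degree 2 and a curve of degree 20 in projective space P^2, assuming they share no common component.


Bezout's theorem states the intersection count equals the product of degrees.
Intersection count = 2 * 20 = 40

40


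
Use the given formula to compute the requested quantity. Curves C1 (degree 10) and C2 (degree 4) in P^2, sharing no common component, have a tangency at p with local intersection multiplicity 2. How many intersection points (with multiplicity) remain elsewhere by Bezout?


By Bezout's theorem, the total intersection number is d1 * d2.
Total = 10 * 4 = 40
Intersection multiplicity at p = 2
Remaining intersections = 40 - 2 = 38

38


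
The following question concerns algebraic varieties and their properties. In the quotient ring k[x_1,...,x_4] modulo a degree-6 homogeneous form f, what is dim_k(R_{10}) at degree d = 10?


For R = k[x_1,...,x_n]/(f) with f homogeneous of degree e:
The Hilbert series is (1 - t^e)/(1 - t)^n.
So h(d) = C(d+n-1, n-1) - C(d-e+n-1, n-1) for d >= e.
With n=4, e=6, d=10:
C(10+4-1, 4-1) = C(13, 3) = 286
C(10-6+4-1, 4-1) = C(7, 3) = 35
h(10) = 286 - 35 = 251

251


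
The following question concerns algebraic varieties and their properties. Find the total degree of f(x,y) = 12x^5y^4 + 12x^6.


Examine each term for its total degree (sum of exponents).
  Term '12x^5y^4' has total degree 5+4 = 9.
  Term '12x^6' has total degree 6+0 = 6.
The maximum total degree among all terms is 9.

9


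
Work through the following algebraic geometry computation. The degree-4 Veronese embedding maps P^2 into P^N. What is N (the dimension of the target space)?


The Veronese embedding v_d: P^n -> P^N maps each point to all
degree-d monomials in n+1 homogeneous coordinates.
N = C(n+d, d) - 1
N = C(2+4, 4) - 1
N = C(6, 4) - 1
C(6, 4) = 15
N = 15 - 1 = 14

14


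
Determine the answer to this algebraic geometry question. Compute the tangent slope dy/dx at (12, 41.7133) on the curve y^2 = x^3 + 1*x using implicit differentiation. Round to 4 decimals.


Using implicit differentiation of y^2 = x^3 + 1*x:
2y * dy/dx = 3x^2 + 1
dy/dx = (3x^2 + 1)/(2y)
Numerator: 3*12^2 + 1 = 433
Denominator: 2*41.7133 = 83.4266
dy/dx = 433/83.4266 = 5.1902

5.1902


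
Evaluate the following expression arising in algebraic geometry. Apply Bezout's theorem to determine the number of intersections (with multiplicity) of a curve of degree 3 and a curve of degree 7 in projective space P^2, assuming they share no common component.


Bezout's theorem states the intersection count equals the product of degrees.
Intersection count = 3 * 7 = 21

21


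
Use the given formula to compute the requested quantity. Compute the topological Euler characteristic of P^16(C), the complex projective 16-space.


The complex projective space P^16 has one cell in each even real dimension 0, 2, ..., 32.
The cohomology groups are H^{2k}(P^16) = Z for k = 0,...,16, and 0 otherwise.
Euler characteristic = sum of Betti numbers = 1 per even-dimensional cohomology group.
chi(P^16) = 16 + 1 = 17

17


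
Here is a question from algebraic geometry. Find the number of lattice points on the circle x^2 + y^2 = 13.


Systematically check integer values of x where x^2 <= 13.
For each valid x, check if 13 - x^2 is a perfect square.
x=2: 13 - 4 = 9, sqrt = 3 (valid)
x=3: 13 - 9 = 4, sqrt = 2 (valid)
Total integer solutions found: 8

8


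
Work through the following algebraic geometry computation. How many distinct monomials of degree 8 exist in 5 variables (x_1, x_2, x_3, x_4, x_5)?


The number of degree-8 monomials in 5 variables is C(d+n-1, n-1).
= C(8+5-1, 5-1) = C(12, 4)
= 495

495


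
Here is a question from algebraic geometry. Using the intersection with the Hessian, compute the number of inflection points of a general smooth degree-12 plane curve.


For a general smooth plane curve C of degree d, the inflection points are
the intersection of C with its Hessian curve, which has degree 3(d-2).
By Bezout, the total intersection number is d * 3(d-2) = 12 * 30 = 360.
For a general curve every flex is ordinary, so each contributes
multiplicity 1 to C·Hess(C), and the number of distinct inflection
points is 3d(d-2).
Inflection points = 3*12*(12-2) = 3*12*10 = 360

360


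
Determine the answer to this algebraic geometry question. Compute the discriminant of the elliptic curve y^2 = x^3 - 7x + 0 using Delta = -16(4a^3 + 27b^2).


Compute each component:
4a^3 = 4*(-7)^3 = 4*(-343) = -1372
27b^2 = 27*0^2 = 27*0 = 0
4a^3 + 27b^2 = -1372 + 0 = -1372
Delta = -16*(-1372) = 21952

21952


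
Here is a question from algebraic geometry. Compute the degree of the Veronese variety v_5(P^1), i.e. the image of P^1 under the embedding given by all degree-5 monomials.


The Veronese variety v_5(P^1) has degree d^r.
d^r = 5^1 = 5

5


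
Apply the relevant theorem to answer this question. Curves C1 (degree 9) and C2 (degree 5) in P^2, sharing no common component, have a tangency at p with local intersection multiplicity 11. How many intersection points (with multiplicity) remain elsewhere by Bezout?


By Bezout's theorem, the total intersection number is d1 * d2.
Total = 9 * 5 = 45
Intersection multiplicity at p = 11
Remaining intersections = 45 - 11 = 34

34


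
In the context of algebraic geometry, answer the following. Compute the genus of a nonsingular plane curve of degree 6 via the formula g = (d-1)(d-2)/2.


Using the genus formula for smooth plane curves:
g = (d-1)(d-2)/2
g = (6-1)(6-2)/2
g = 5*4/2
g = 20/2 = 10

10


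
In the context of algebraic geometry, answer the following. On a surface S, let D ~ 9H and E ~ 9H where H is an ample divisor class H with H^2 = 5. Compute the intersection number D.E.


Using bilinearity of the intersection pairing on a surface S:
(aH).(bH) = ab * (H.H)
We have H^2 = 5.
D.E = (9H).(9H) = 9*9*5
= 81*5
= 405

405


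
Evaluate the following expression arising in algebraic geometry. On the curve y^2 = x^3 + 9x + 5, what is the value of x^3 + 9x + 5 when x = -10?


Compute x^3 + 9x + 5 at x = -10:
x^3 = (-10)^3 = -1000
9*x = 9*(-10) = -90
Sum: -1000 - 90 + 5 = -1085

-1085


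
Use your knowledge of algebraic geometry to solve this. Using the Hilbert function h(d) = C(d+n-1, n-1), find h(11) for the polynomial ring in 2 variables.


The Hilbert function for the polynomial ring in 2 variables is:
h(d) = C(d+n-1, n-1)
h(11) = C(11+2-1, 2-1) = C(12, 1)
= 12! / (1! * 11!)
= 12

12


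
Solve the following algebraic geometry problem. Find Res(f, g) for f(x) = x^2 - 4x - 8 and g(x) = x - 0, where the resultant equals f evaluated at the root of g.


For Res(f, x - c), we evaluate f at x = c.
f(0) = 0^2 - 4*0 - 8
= 0 + 0 - 8
= 0 - 8 = -8
Res(f, g) = -8

-8


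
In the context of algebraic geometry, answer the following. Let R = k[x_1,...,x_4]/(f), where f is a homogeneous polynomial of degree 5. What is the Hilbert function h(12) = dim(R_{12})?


For R = k[x_1,...,x_n]/(f) with f homogeneous of degree e:
The Hilbert series is (1 - t^e)/(1 - t)^n.
So h(d) = C(d+n-1, n-1) - C(d-e+n-1, n-1) for d >= e.
With n=4, e=5, d=12:
C(12+4-1, 4-1) = C(15, 3) = 455
C(12-5+4-1, 4-1) = C(10, 3) = 120
h(12) = 455 - 120 = 335

335


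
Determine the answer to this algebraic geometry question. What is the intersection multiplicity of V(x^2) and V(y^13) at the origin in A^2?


The intersection multiplicity of V(x^a) and V(y^b) at the origin is:
I(O; V(x^2), V(y^13)) = dim_k(k[x,y]/(x^2, y^13))
A basis for k[x,y]/(x^2, y^13) is the set of monomials x^i * y^j
where 0 <= i < 2 and 0 <= j < 13.
The number of such monomials is 2 * 13 = 26

26


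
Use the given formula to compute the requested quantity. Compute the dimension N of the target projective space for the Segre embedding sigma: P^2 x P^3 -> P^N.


The Segre embedding maps P^m x P^n into P^N via
all products of coordinates from each factor.
N = (m+1)(n+1) - 1
N = (2+1)(3+1) - 1
N = 3*4 - 1
N = 12 - 1 = 11

11


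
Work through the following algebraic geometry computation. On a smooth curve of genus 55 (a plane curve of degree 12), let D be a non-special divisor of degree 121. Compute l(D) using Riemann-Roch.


First, compute the genus of a smooth plane curve of degree 12:
g = (d-1)(d-2)/2 = (12-1)(12-2)/2 = 55
For a non-special divisor D (i.e., h^1(D) = 0), Riemann-Roch gives:
l(D) = deg(D) - g + 1
Since deg(D) = 121 >= 2g - 1 = 109, D is non-special.
l(D) = 121 - 55 + 1 = 67

67


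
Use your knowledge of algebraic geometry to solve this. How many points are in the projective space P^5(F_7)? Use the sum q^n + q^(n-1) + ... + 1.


P^5(F_7) has (q^(n+1) - 1)/(q - 1) points.
= 7^5 + 7^4 + 7^3 + 7^2 + 7^1 + 7^0
= 16807 + 2401 + 343 + 49 + 7 + 1
= 19608

19608


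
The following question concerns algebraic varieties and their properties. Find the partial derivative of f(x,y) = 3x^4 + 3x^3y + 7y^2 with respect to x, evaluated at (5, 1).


df/dx = 4*3*x^3 + 3*3*x^2*y
At (5,1): 4*3*5^3 + 3*3*5^2*1
= 1500 + 225
= 1725

1725


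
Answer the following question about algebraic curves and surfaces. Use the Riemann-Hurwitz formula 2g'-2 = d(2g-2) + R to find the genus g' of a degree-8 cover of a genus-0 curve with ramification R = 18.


Riemann-Hurwitz formula: 2g' - 2 = d(2g - 2) + R
Given: d = 8, g = 0, R = 18
2g' - 2 = 8*(2*0 - 2) + 18
2g' - 2 = 8*(-2) + 18
2g' - 2 = -16 + 18 = 2
2g' = 4
g' = 2

2


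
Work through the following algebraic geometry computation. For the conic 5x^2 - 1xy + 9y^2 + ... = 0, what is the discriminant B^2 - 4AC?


The discriminant of a conic Ax^2 + Bxy + Cy^2 + ... = 0 is B^2 - 4AC.
B^2 = (-1)^2 = 1
4AC = 4*5*9 = 180
Discriminant = 1 - 180 = -179

-179


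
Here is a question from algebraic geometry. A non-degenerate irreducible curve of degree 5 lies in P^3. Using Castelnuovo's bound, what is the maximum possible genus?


Castelnuovo's bound: write d - 1 = m(r-1) + epsilon with 0 <= epsilon < r-1.
d - 1 = 5 - 1 = 4
r - 1 = 3 - 1 = 2
4 = 2*2 + 0, so m = 2, epsilon = 0
pi(d, r) = m(m-1)(r-1)/2 + m*epsilon
= 2*1*2/2 + 2*0
= 4/2 + 0
= 2 + 0 = 2

2


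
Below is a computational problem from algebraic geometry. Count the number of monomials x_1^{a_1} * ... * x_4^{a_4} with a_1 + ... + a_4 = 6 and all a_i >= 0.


The number of degree-6 monomials in 4 variables is C(d+n-1, n-1).
= C(6+4-1, 4-1) = C(9, 3)
= 84

84


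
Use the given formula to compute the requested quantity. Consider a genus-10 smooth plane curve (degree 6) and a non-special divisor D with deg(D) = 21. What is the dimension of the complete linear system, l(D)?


First, compute the genus of a smooth plane curve of degree 6:
g = (d-1)(d-2)/2 = (6-1)(6-2)/2 = 10
For a non-special divisor D (i.e., h^1(D) = 0), Riemann-Roch gives:
l(D) = deg(D) - g + 1
Since deg(D) = 21 >= 2g - 1 = 19, D is non-special.
l(D) = 21 - 10 + 1 = 12

12


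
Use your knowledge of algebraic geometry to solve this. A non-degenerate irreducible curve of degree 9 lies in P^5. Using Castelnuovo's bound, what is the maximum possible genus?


Castelnuovo's bound: write d - 1 = m(r-1) + epsilon with 0 <= epsilon < r-1.
d - 1 = 9 - 1 = 8
r - 1 = 5 - 1 = 4
8 = 2*4 + 0, so m = 2, epsilon = 0
pi(d, r) = m(m-1)(r-1)/2 + m*epsilon
= 2*1*4/2 + 2*0
= 8/2 + 0
= 4 + 0 = 4

4


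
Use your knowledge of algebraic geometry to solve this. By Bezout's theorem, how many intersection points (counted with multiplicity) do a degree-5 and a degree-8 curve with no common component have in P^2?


Bezout's theorem states the intersection count equals the product of degrees.
Intersection count = 5 * 8 = 40

40


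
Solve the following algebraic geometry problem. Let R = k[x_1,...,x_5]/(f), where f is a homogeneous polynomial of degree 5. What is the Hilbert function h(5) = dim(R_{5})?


For R = k[x_1,...,x_n]/(f) with f homogeneous of degree e:
The Hilbert series is (1 - t^e)/(1 - t)^n.
So h(d) = C(d+n-1, n-1) - C(d-e+n-1, n-1) for d >= e.
With n=5, e=5, d=5:
C(5+5-1, 5-1) = C(9, 4) = 126
C(5-5+5-1, 5-1) = C(4, 4) = 1
h(5) = 126 - 1 = 125

125


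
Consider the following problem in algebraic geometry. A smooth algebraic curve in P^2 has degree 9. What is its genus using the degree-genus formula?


Using the genus formula for smooth plane curves:
g = (d-1)(d-2)/2
g = (9-1)(9-2)/2
g = 8*7/2
g = 56/2 = 28

28


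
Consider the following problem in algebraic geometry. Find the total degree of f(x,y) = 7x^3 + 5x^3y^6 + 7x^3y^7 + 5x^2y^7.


Examine each term for its total degree (sum of exponents).
  Term '7x^3' has total degree 3+0 = 3.
  Term '5x^3y^6' has total degree 3+6 = 9.
  Term '7x^3y^7' has total degree 3+7 = 10.
  Term '5x^2y^7' has total degree 2+7 = 9.
The maximum total degree among all terms is 10.

10


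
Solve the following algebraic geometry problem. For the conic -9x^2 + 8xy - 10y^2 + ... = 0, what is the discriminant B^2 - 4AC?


The discriminant of a conic Ax^2 + Bxy + Cy^2 + ... = 0 is B^2 - 4AC.
B^2 = 8^2 = 64
4AC = 4*(-9)*(-10) = 360
Discriminant = 64 - 360 = -296

-296


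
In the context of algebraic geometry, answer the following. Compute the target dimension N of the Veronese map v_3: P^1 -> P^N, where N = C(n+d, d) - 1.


The Veronese embedding v_d: P^n -> P^N maps each point to all
degree-d monomials in n+1 homogeneous coordinates.
N = C(n+d, d) - 1
N = C(1+3, 3) - 1
N = C(4, 3) - 1
C(4, 3) = 4
N = 4 - 1 = 3

3


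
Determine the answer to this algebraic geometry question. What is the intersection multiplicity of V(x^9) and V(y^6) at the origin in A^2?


The intersection multiplicity of V(x^a) and V(y^b) at the origin is:
I(O; V(x^9), V(y^6)) = dim_k(k[x,y]/(x^9, y^6))
A basis for k[x,y]/(x^9, y^6) is the set of monomials x^i * y^j
where 0 <= i < 9 and 0 <= j < 6.
The number of such monomials is 9 * 6 = 54

54


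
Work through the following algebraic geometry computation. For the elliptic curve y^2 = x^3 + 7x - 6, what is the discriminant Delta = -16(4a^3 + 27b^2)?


Compute each component:
4a^3 = 4*7^3 = 4*343 = 1372
27b^2 = 27*(-6)^2 = 27*36 = 972
4a^3 + 27b^2 = 1372 + 972 = 2344
Delta = -16*2344 = -37504

-37504


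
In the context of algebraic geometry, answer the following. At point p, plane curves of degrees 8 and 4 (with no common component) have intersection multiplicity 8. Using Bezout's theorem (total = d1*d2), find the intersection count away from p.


By Bezout's theorem, the total intersection number is d1 * d2.
Total = 8 * 4 = 32
Intersection multiplicity at p = 8
Remaining intersections = 32 - 8 = 24

24


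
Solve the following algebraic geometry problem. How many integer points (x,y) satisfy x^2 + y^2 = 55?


Systematically check integer values of x where x^2 <= 55.
For each valid x, check if 55 - x^2 is a perfect square.
Total integer solutions found: 0

0


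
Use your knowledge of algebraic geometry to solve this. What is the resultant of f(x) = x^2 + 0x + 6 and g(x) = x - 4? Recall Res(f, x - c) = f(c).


For Res(f, x - c), we evaluate f at x = c.
f(4) = 4^2 + 0*4 + 6
= 16 + 0 + 6
= 16 + 6 = 22
Res(f, g) = 22

22


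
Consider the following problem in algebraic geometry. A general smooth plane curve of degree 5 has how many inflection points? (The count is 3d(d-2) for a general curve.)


For a general smooth plane curve C of degree d, the inflection points are
the intersection of C with its Hessian curve, which has degree 3(d-2).
By Bezout, the total intersection number is d * 3(d-2) = 5 * 9 = 45.
For a general curve every flex is ordinary, so each contributes
multiplicity 1 to C·Hess(C), and the number of distinct inflection
points is 3d(d-2).
Inflection points = 3*5*(5-2) = 3*5*3 = 45

45


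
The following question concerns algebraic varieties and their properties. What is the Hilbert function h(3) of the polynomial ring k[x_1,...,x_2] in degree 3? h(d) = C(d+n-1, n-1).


The Hilbert function for the polynomial ring in 2 variables is:
h(d) = C(d+n-1, n-1)
h(3) = C(3+2-1, 2-1) = C(4, 1)
= 4! / (1! * 3!)
= 4

4


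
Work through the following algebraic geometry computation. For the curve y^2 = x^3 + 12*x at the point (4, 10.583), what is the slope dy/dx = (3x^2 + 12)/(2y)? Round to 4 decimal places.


Using implicit differentiation of y^2 = x^3 + 12*x:
2y * dy/dx = 3x^2 + 12
dy/dx = (3x^2 + 12)/(2y)
Numerator: 3*4^2 + 12 = 60
Denominator: 2*10.583 = 21.166
dy/dx = 60/21.166 = 2.8347

2.8347


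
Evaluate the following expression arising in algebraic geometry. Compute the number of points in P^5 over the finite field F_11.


P^5(F_11) has (q^(n+1) - 1)/(q - 1) points.
= 11^5 + 11^4 + 11^3 + 11^2 + 11^1 + 11^0
= 161051 + 14641 + 1331 + 121 + 11 + 1
= 177156

177156


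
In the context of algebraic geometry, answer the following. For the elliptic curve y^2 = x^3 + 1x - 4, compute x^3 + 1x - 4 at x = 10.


Compute x^3 + 1x - 4 at x = 10:
x^3 = 10^3 = 1000
1*x = 1*10 = 10
Sum: 1000 + 10 - 4 = 1006

1006


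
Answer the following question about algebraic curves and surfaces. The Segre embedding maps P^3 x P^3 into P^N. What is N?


The Segre embedding maps P^m x P^n into P^N via
all products of coordinates from each factor.
N = (m+1)(n+1) - 1
N = (3+1)(3+1) - 1
N = 4*4 - 1
N = 16 - 1 = 15

15


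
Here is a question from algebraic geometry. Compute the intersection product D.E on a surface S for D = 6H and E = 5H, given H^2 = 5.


Using bilinearity of the intersection pairing on a surface S:
(aH).(bH) = ab * (H.H)
We have H^2 = 5.
D.E = (6H).(5H) = 6*5*5
= 30*5
= 150

150


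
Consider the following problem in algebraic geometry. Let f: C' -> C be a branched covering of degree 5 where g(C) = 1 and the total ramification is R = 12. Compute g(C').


Riemann-Hurwitz formula: 2g' - 2 = d(2g - 2) + R
Given: d = 5, g = 1, R = 12
2g' - 2 = 5*(2*1 - 2) + 12
2g' - 2 = 5*0 + 12
2g' - 2 = 0 + 12 = 12
2g' = 14
g' = 7

7


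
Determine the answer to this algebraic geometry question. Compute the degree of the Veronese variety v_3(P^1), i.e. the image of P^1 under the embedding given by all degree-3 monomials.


The Veronese variety v_3(P^1) has degree d^r.
d^r = 3^1 = 3

3


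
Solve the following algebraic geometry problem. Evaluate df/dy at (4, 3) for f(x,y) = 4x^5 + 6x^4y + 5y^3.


df/dy = 6*x^4 + 3*5*y^2
At (4,3): 6*4^4 + 3*5*3^2
= 1536 + 135
= 1671

1671


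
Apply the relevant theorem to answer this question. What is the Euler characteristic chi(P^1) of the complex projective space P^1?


The complex projective space P^1 has one cell in each even real dimension 0, 2, ..., 2.
The cohomology groups are H^{2k}(P^1) = Z for k = 0,...,1, and 0 otherwise.
Euler characteristic = sum of Betti numbers = 1 per even-dimensional cohomology group.
chi(P^1) = 1 + 1 = 2

2


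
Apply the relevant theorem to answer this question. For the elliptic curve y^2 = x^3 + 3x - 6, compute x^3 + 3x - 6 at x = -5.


Compute x^3 + 3x - 6 at x = -5:
x^3 = (-5)^3 = -125
3*x = 3*(-5) = -15
Sum: -125 - 15 - 6 = -146

-146


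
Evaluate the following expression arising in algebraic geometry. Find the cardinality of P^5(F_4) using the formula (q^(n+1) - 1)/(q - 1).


P^5(F_4) has (q^(n+1) - 1)/(q - 1) points.
= 4^5 + 4^4 + 4^3 + 4^2 + 4^1 + 4^0
= 1024 + 256 + 64 + 16 + 4 + 1
= 1365

1365


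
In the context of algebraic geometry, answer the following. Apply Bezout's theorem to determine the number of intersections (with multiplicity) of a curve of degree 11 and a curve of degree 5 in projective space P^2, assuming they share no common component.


Bezout's theorem states the intersection count equals the product of degrees.
Intersection count = 11 * 5 = 55

55


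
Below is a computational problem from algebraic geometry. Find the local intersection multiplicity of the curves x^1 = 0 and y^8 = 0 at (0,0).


The intersection multiplicity of V(x^a) and V(y^b) at the origin is:
I(O; V(x^1), V(y^8)) = dim_k(k[x,y]/(x^1, y^8))
A basis for k[x,y]/(x^1, y^8) is the set of monomials x^i * y^j
where 0 <= i < 1 and 0 <= j < 8.
The number of such monomials is 1 * 8 = 8

8


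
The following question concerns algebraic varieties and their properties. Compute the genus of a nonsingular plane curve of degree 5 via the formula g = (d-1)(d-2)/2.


Using the genus formula for smooth plane curves:
g = (d-1)(d-2)/2
g = (5-1)(5-2)/2
g = 4*3/2
g = 12/2 = 6

6


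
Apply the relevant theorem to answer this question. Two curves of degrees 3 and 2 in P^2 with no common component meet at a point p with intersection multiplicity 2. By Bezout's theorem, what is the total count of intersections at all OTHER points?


By Bezout's theorem, the total intersection number is d1 * d2.
Total = 3 * 2 = 6
Intersection multiplicity at p = 2
Remaining intersections = 6 - 2 = 4

4


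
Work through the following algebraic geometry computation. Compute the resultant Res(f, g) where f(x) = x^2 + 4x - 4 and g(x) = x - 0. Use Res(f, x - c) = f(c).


For Res(f, x - c), we evaluate f at x = c.
f(0) = 0^2 + 4*0 - 4
= 0 + 0 - 4
= 0 - 4 = -4
Res(f, g) = -4

-4


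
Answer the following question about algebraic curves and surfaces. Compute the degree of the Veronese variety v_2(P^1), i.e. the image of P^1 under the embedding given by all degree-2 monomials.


The Veronese variety v_2(P^1) has degree d^r.
d^r = 2^1 = 2

2


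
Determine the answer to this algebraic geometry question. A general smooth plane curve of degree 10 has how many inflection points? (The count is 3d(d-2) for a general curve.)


For a general smooth plane curve C of degree d, the inflection points are
the intersection of C with its Hessian curve, which has degree 3(d-2).
By Bezout, the total intersection number is d * 3(d-2) = 10 * 24 = 240.
For a general curve every flex is ordinary, so each contributes
multiplicity 1 to C·Hess(C), and the number of distinct inflection
points is 3d(d-2).
Inflection points = 3*10*(10-2) = 3*10*8 = 240

240


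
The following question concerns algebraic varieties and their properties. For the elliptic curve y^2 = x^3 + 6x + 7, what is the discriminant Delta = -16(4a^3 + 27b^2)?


Compute each component:
4a^3 = 4*6^3 = 4*216 = 864
27b^2 = 27*7^2 = 27*49 = 1323
4a^3 + 27b^2 = 864 + 1323 = 2187
Delta = -16*2187 = -34992

-34992


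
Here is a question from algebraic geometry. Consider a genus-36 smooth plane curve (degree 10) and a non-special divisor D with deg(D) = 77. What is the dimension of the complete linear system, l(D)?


First, compute the genus of a smooth plane curve of degree 10:
g = (d-1)(d-2)/2 = (10-1)(10-2)/2 = 36
For a non-special divisor D (i.e., h^1(D) = 0), Riemann-Roch gives:
l(D) = deg(D) - g + 1
Since deg(D) = 77 >= 2g - 1 = 71, D is non-special.
l(D) = 77 - 36 + 1 = 42

42


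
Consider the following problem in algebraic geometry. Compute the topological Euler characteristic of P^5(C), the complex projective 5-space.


The complex projective space P^5 has one cell in each even real dimension 0, 2, ..., 10.
The cohomology groups are H^{2k}(P^5) = Z for k = 0,...,5, and 0 otherwise.
Euler characteristic = sum of Betti numbers = 1 per even-dimensional cohomology group.
chi(P^5) = 5 + 1 = 6

6


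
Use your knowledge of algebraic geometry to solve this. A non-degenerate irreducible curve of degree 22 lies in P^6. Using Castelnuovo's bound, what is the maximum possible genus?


Castelnuovo's bound: write d - 1 = m(r-1) + epsilon with 0 <= epsilon < r-1.
d - 1 = 22 - 1 = 21
r - 1 = 6 - 1 = 5
21 = 4*5 + 1, so m = 4, epsilon = 1
pi(d, r) = m(m-1)(r-1)/2 + m*epsilon
= 4*3*5/2 + 4*1
= 60/2 + 4
= 30 + 4 = 34

34


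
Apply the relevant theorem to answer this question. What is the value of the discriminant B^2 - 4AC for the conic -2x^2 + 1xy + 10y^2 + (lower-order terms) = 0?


The discriminant of a conic Ax^2 + Bxy + Cy^2 + ... = 0 is B^2 - 4AC.
B^2 = 1^2 = 1
4AC = 4*(-2)*10 = -80
Discriminant = 1 + 80 = 81

81


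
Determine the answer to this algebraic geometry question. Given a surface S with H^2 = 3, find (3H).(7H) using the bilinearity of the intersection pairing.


Using bilinearity of the intersection pairing on a surface S:
(aH).(bH) = ab * (H.H)
We have H^2 = 3.
D.E = (3H).(7H) = 3*7*3
= 21*3
= 63

63


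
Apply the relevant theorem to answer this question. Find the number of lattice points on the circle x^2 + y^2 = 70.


Systematically check integer values of x where x^2 <= 70.
For each valid x, check if 70 - x^2 is a perfect square.
Total integer solutions found: 0

0


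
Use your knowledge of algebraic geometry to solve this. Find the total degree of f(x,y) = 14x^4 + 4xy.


Examine each term for its total degree (sum of exponents).
  Term '14x^4' has total degree 4+0 = 4.
  Term '4xy' has total degree 1+1 = 2.
The maximum total degree among all terms is 4.

4


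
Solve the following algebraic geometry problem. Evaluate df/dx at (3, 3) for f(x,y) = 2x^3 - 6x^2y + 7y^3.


df/dx = 3*2*x^2 + 2*(-6)*x^1*y
At (3,3): 3*2*3^2 + 2*(-6)*3^1*3
= 54 - 108
= -54

-54


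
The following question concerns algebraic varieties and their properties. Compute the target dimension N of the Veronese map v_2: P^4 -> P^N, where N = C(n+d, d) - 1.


The Veronese embedding v_d: P^n -> P^N maps each point to all
degree-d monomials in n+1 homogeneous coordinates.
N = C(n+d, d) - 1
N = C(4+2, 2) - 1
N = C(6, 2) - 1
C(6, 2) = 15
N = 15 - 1 = 14

14


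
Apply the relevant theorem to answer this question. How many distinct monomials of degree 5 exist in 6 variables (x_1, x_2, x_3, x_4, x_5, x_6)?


The number of degree-5 monomials in 6 variables is C(d+n-1, n-1).
= C(5+6-1, 6-1) = C(10, 5)
= 252

252


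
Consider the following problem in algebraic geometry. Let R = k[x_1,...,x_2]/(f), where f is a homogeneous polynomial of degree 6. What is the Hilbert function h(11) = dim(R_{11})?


For R = k[x_1,...,x_n]/(f) with f homogeneous of degree e:
The Hilbert series is (1 - t^e)/(1 - t)^n.
So h(d) = C(d+n-1, n-1) - C(d-e+n-1, n-1) for d >= e.
With n=2, e=6, d=11:
C(11+2-1, 2-1) = C(12, 1) = 12
C(11-6+2-1, 2-1) = C(6, 1) = 6
h(11) = 12 - 6 = 6

6


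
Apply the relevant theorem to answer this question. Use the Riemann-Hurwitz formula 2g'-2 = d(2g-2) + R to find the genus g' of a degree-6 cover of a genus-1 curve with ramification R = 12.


Riemann-Hurwitz formula: 2g' - 2 = d(2g - 2) + R
Given: d = 6, g = 1, R = 12
2g' - 2 = 6*(2*1 - 2) + 12
2g' - 2 = 6*0 + 12
2g' - 2 = 0 + 12 = 12
2g' = 14
g' = 7

7


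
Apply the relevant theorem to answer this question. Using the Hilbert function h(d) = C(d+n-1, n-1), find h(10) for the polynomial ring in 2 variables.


The Hilbert function for the polynomial ring in 2 variables is:
h(d) = C(d+n-1, n-1)
h(10) = C(10+2-1, 2-1) = C(11, 1)
= 11! / (1! * 10!)
= 11

11


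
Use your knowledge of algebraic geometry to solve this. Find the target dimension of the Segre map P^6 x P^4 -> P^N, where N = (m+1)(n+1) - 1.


The Segre embedding maps P^m x P^n into P^N via
all products of coordinates from each factor.
N = (m+1)(n+1) - 1
N = (6+1)(4+1) - 1
N = 7*5 - 1
N = 35 - 1 = 34

34


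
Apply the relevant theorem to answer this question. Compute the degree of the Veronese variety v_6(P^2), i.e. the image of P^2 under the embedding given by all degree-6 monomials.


The Veronese variety v_6(P^2) has degree d^r.
d^r = 6^2 = 36

36


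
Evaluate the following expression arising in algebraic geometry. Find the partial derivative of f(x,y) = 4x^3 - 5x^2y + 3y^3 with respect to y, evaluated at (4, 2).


df/dy = (-5)*x^2 + 3*3*y^2
At (4,2): (-5)*4^2 + 3*3*2^2
= -80 + 36
= -44

-44


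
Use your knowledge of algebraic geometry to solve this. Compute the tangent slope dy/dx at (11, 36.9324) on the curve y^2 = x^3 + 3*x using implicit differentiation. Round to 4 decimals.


Using implicit differentiation of y^2 = x^3 + 3*x:
2y * dy/dx = 3x^2 + 3
dy/dx = (3x^2 + 3)/(2y)
Numerator: 3*11^2 + 3 = 366
Denominator: 2*36.9324 = 73.8648
dy/dx = 366/73.8648 = 4.9550

4.9550


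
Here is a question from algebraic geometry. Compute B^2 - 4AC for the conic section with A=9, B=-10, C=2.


The discriminant of a conic Ax^2 + Bxy + Cy^2 + ... = 0 is B^2 - 4AC.
B^2 = (-10)^2 = 100
4AC = 4*9*2 = 72
Discriminant = 100 - 72 = 28

28


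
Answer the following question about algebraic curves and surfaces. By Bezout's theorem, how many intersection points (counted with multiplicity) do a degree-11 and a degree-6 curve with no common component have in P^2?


Bezout's theorem states the intersection count equals the product of degrees.
Intersection count = 11 * 6 = 66

66


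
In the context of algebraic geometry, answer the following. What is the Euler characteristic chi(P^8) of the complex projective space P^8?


The complex projective space P^8 has one cell in each even real dimension 0, 2, ..., 16.
The cohomology groups are H^{2k}(P^8) = Z for k = 0,...,8, and 0 otherwise.
Euler characteristic = sum of Betti numbers = 1 per even-dimensional cohomology group.
chi(P^8) = 8 + 1 = 9

9


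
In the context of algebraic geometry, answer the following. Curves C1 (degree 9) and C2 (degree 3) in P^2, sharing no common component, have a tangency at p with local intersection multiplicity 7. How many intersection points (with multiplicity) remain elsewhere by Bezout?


By Bezout's theorem, the total intersection number is d1 * d2.
Total = 9 * 3 = 27
Intersection multiplicity at p = 7
Remaining intersections = 27 - 7 = 20

20


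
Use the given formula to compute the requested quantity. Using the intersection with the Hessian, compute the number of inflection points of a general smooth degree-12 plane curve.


For a general smooth plane curve C of degree d, the inflection points are
the intersection of C with its Hessian curve, which has degree 3(d-2).
By Bezout, the total intersection number is d * 3(d-2) = 12 * 30 = 360.
For a general curve every flex is ordinary, so each contributes
multiplicity 1 to C·Hess(C), and the number of distinct inflection
points is 3d(d-2).
Inflection points = 3*12*(12-2) = 3*12*10 = 360

360


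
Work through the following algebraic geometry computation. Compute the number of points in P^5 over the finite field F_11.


P^5(F_11) has (q^(n+1) - 1)/(q - 1) points.
= 11^5 + 11^4 + 11^3 + 11^2 + 11^1 + 11^0
= 161051 + 14641 + 1331 + 121 + 11 + 1
= 177156

177156
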